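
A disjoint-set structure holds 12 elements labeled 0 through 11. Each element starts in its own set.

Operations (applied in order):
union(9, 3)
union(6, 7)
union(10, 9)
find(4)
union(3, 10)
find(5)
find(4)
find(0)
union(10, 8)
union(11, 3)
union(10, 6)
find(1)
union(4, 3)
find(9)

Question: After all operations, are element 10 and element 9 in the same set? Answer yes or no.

Answer: yes

Derivation:
Step 1: union(9, 3) -> merged; set of 9 now {3, 9}
Step 2: union(6, 7) -> merged; set of 6 now {6, 7}
Step 3: union(10, 9) -> merged; set of 10 now {3, 9, 10}
Step 4: find(4) -> no change; set of 4 is {4}
Step 5: union(3, 10) -> already same set; set of 3 now {3, 9, 10}
Step 6: find(5) -> no change; set of 5 is {5}
Step 7: find(4) -> no change; set of 4 is {4}
Step 8: find(0) -> no change; set of 0 is {0}
Step 9: union(10, 8) -> merged; set of 10 now {3, 8, 9, 10}
Step 10: union(11, 3) -> merged; set of 11 now {3, 8, 9, 10, 11}
Step 11: union(10, 6) -> merged; set of 10 now {3, 6, 7, 8, 9, 10, 11}
Step 12: find(1) -> no change; set of 1 is {1}
Step 13: union(4, 3) -> merged; set of 4 now {3, 4, 6, 7, 8, 9, 10, 11}
Step 14: find(9) -> no change; set of 9 is {3, 4, 6, 7, 8, 9, 10, 11}
Set of 10: {3, 4, 6, 7, 8, 9, 10, 11}; 9 is a member.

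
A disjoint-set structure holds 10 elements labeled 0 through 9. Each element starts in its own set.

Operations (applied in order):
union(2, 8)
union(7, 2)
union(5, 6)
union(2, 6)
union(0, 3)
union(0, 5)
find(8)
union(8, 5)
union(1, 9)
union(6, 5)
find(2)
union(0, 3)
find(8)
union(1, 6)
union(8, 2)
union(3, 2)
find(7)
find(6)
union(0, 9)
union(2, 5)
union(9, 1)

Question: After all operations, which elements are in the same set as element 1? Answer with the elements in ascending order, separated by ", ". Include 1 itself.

Answer: 0, 1, 2, 3, 5, 6, 7, 8, 9

Derivation:
Step 1: union(2, 8) -> merged; set of 2 now {2, 8}
Step 2: union(7, 2) -> merged; set of 7 now {2, 7, 8}
Step 3: union(5, 6) -> merged; set of 5 now {5, 6}
Step 4: union(2, 6) -> merged; set of 2 now {2, 5, 6, 7, 8}
Step 5: union(0, 3) -> merged; set of 0 now {0, 3}
Step 6: union(0, 5) -> merged; set of 0 now {0, 2, 3, 5, 6, 7, 8}
Step 7: find(8) -> no change; set of 8 is {0, 2, 3, 5, 6, 7, 8}
Step 8: union(8, 5) -> already same set; set of 8 now {0, 2, 3, 5, 6, 7, 8}
Step 9: union(1, 9) -> merged; set of 1 now {1, 9}
Step 10: union(6, 5) -> already same set; set of 6 now {0, 2, 3, 5, 6, 7, 8}
Step 11: find(2) -> no change; set of 2 is {0, 2, 3, 5, 6, 7, 8}
Step 12: union(0, 3) -> already same set; set of 0 now {0, 2, 3, 5, 6, 7, 8}
Step 13: find(8) -> no change; set of 8 is {0, 2, 3, 5, 6, 7, 8}
Step 14: union(1, 6) -> merged; set of 1 now {0, 1, 2, 3, 5, 6, 7, 8, 9}
Step 15: union(8, 2) -> already same set; set of 8 now {0, 1, 2, 3, 5, 6, 7, 8, 9}
Step 16: union(3, 2) -> already same set; set of 3 now {0, 1, 2, 3, 5, 6, 7, 8, 9}
Step 17: find(7) -> no change; set of 7 is {0, 1, 2, 3, 5, 6, 7, 8, 9}
Step 18: find(6) -> no change; set of 6 is {0, 1, 2, 3, 5, 6, 7, 8, 9}
Step 19: union(0, 9) -> already same set; set of 0 now {0, 1, 2, 3, 5, 6, 7, 8, 9}
Step 20: union(2, 5) -> already same set; set of 2 now {0, 1, 2, 3, 5, 6, 7, 8, 9}
Step 21: union(9, 1) -> already same set; set of 9 now {0, 1, 2, 3, 5, 6, 7, 8, 9}
Component of 1: {0, 1, 2, 3, 5, 6, 7, 8, 9}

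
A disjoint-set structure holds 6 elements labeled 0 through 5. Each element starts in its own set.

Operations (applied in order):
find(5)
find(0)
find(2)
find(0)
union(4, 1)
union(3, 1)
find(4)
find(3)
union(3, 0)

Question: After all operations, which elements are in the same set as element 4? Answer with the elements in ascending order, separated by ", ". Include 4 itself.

Step 1: find(5) -> no change; set of 5 is {5}
Step 2: find(0) -> no change; set of 0 is {0}
Step 3: find(2) -> no change; set of 2 is {2}
Step 4: find(0) -> no change; set of 0 is {0}
Step 5: union(4, 1) -> merged; set of 4 now {1, 4}
Step 6: union(3, 1) -> merged; set of 3 now {1, 3, 4}
Step 7: find(4) -> no change; set of 4 is {1, 3, 4}
Step 8: find(3) -> no change; set of 3 is {1, 3, 4}
Step 9: union(3, 0) -> merged; set of 3 now {0, 1, 3, 4}
Component of 4: {0, 1, 3, 4}

Answer: 0, 1, 3, 4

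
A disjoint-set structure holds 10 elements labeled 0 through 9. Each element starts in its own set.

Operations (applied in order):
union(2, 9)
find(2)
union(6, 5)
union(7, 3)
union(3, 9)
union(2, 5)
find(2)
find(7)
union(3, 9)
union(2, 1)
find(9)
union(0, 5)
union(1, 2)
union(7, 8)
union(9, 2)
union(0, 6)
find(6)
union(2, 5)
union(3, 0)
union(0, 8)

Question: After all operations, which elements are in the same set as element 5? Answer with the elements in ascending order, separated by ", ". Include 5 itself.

Step 1: union(2, 9) -> merged; set of 2 now {2, 9}
Step 2: find(2) -> no change; set of 2 is {2, 9}
Step 3: union(6, 5) -> merged; set of 6 now {5, 6}
Step 4: union(7, 3) -> merged; set of 7 now {3, 7}
Step 5: union(3, 9) -> merged; set of 3 now {2, 3, 7, 9}
Step 6: union(2, 5) -> merged; set of 2 now {2, 3, 5, 6, 7, 9}
Step 7: find(2) -> no change; set of 2 is {2, 3, 5, 6, 7, 9}
Step 8: find(7) -> no change; set of 7 is {2, 3, 5, 6, 7, 9}
Step 9: union(3, 9) -> already same set; set of 3 now {2, 3, 5, 6, 7, 9}
Step 10: union(2, 1) -> merged; set of 2 now {1, 2, 3, 5, 6, 7, 9}
Step 11: find(9) -> no change; set of 9 is {1, 2, 3, 5, 6, 7, 9}
Step 12: union(0, 5) -> merged; set of 0 now {0, 1, 2, 3, 5, 6, 7, 9}
Step 13: union(1, 2) -> already same set; set of 1 now {0, 1, 2, 3, 5, 6, 7, 9}
Step 14: union(7, 8) -> merged; set of 7 now {0, 1, 2, 3, 5, 6, 7, 8, 9}
Step 15: union(9, 2) -> already same set; set of 9 now {0, 1, 2, 3, 5, 6, 7, 8, 9}
Step 16: union(0, 6) -> already same set; set of 0 now {0, 1, 2, 3, 5, 6, 7, 8, 9}
Step 17: find(6) -> no change; set of 6 is {0, 1, 2, 3, 5, 6, 7, 8, 9}
Step 18: union(2, 5) -> already same set; set of 2 now {0, 1, 2, 3, 5, 6, 7, 8, 9}
Step 19: union(3, 0) -> already same set; set of 3 now {0, 1, 2, 3, 5, 6, 7, 8, 9}
Step 20: union(0, 8) -> already same set; set of 0 now {0, 1, 2, 3, 5, 6, 7, 8, 9}
Component of 5: {0, 1, 2, 3, 5, 6, 7, 8, 9}

Answer: 0, 1, 2, 3, 5, 6, 7, 8, 9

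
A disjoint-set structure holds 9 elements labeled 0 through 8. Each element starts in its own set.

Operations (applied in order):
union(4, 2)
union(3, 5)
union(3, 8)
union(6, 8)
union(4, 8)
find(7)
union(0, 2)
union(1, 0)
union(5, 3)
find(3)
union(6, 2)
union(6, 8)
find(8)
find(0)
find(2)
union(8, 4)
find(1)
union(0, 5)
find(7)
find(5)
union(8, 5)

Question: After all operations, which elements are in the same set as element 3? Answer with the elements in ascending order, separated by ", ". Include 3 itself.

Step 1: union(4, 2) -> merged; set of 4 now {2, 4}
Step 2: union(3, 5) -> merged; set of 3 now {3, 5}
Step 3: union(3, 8) -> merged; set of 3 now {3, 5, 8}
Step 4: union(6, 8) -> merged; set of 6 now {3, 5, 6, 8}
Step 5: union(4, 8) -> merged; set of 4 now {2, 3, 4, 5, 6, 8}
Step 6: find(7) -> no change; set of 7 is {7}
Step 7: union(0, 2) -> merged; set of 0 now {0, 2, 3, 4, 5, 6, 8}
Step 8: union(1, 0) -> merged; set of 1 now {0, 1, 2, 3, 4, 5, 6, 8}
Step 9: union(5, 3) -> already same set; set of 5 now {0, 1, 2, 3, 4, 5, 6, 8}
Step 10: find(3) -> no change; set of 3 is {0, 1, 2, 3, 4, 5, 6, 8}
Step 11: union(6, 2) -> already same set; set of 6 now {0, 1, 2, 3, 4, 5, 6, 8}
Step 12: union(6, 8) -> already same set; set of 6 now {0, 1, 2, 3, 4, 5, 6, 8}
Step 13: find(8) -> no change; set of 8 is {0, 1, 2, 3, 4, 5, 6, 8}
Step 14: find(0) -> no change; set of 0 is {0, 1, 2, 3, 4, 5, 6, 8}
Step 15: find(2) -> no change; set of 2 is {0, 1, 2, 3, 4, 5, 6, 8}
Step 16: union(8, 4) -> already same set; set of 8 now {0, 1, 2, 3, 4, 5, 6, 8}
Step 17: find(1) -> no change; set of 1 is {0, 1, 2, 3, 4, 5, 6, 8}
Step 18: union(0, 5) -> already same set; set of 0 now {0, 1, 2, 3, 4, 5, 6, 8}
Step 19: find(7) -> no change; set of 7 is {7}
Step 20: find(5) -> no change; set of 5 is {0, 1, 2, 3, 4, 5, 6, 8}
Step 21: union(8, 5) -> already same set; set of 8 now {0, 1, 2, 3, 4, 5, 6, 8}
Component of 3: {0, 1, 2, 3, 4, 5, 6, 8}

Answer: 0, 1, 2, 3, 4, 5, 6, 8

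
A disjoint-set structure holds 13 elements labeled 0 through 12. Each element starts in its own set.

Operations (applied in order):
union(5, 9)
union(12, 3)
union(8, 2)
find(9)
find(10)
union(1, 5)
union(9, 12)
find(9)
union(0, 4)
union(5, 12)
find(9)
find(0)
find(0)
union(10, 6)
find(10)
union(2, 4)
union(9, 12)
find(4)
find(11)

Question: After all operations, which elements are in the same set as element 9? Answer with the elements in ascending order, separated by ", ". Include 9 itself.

Answer: 1, 3, 5, 9, 12

Derivation:
Step 1: union(5, 9) -> merged; set of 5 now {5, 9}
Step 2: union(12, 3) -> merged; set of 12 now {3, 12}
Step 3: union(8, 2) -> merged; set of 8 now {2, 8}
Step 4: find(9) -> no change; set of 9 is {5, 9}
Step 5: find(10) -> no change; set of 10 is {10}
Step 6: union(1, 5) -> merged; set of 1 now {1, 5, 9}
Step 7: union(9, 12) -> merged; set of 9 now {1, 3, 5, 9, 12}
Step 8: find(9) -> no change; set of 9 is {1, 3, 5, 9, 12}
Step 9: union(0, 4) -> merged; set of 0 now {0, 4}
Step 10: union(5, 12) -> already same set; set of 5 now {1, 3, 5, 9, 12}
Step 11: find(9) -> no change; set of 9 is {1, 3, 5, 9, 12}
Step 12: find(0) -> no change; set of 0 is {0, 4}
Step 13: find(0) -> no change; set of 0 is {0, 4}
Step 14: union(10, 6) -> merged; set of 10 now {6, 10}
Step 15: find(10) -> no change; set of 10 is {6, 10}
Step 16: union(2, 4) -> merged; set of 2 now {0, 2, 4, 8}
Step 17: union(9, 12) -> already same set; set of 9 now {1, 3, 5, 9, 12}
Step 18: find(4) -> no change; set of 4 is {0, 2, 4, 8}
Step 19: find(11) -> no change; set of 11 is {11}
Component of 9: {1, 3, 5, 9, 12}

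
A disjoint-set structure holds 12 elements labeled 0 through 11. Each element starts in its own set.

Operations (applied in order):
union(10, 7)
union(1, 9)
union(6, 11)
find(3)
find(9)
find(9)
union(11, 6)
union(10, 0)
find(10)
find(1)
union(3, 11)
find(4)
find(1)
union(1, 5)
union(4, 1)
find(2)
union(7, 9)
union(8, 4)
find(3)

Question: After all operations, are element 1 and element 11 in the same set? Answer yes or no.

Answer: no

Derivation:
Step 1: union(10, 7) -> merged; set of 10 now {7, 10}
Step 2: union(1, 9) -> merged; set of 1 now {1, 9}
Step 3: union(6, 11) -> merged; set of 6 now {6, 11}
Step 4: find(3) -> no change; set of 3 is {3}
Step 5: find(9) -> no change; set of 9 is {1, 9}
Step 6: find(9) -> no change; set of 9 is {1, 9}
Step 7: union(11, 6) -> already same set; set of 11 now {6, 11}
Step 8: union(10, 0) -> merged; set of 10 now {0, 7, 10}
Step 9: find(10) -> no change; set of 10 is {0, 7, 10}
Step 10: find(1) -> no change; set of 1 is {1, 9}
Step 11: union(3, 11) -> merged; set of 3 now {3, 6, 11}
Step 12: find(4) -> no change; set of 4 is {4}
Step 13: find(1) -> no change; set of 1 is {1, 9}
Step 14: union(1, 5) -> merged; set of 1 now {1, 5, 9}
Step 15: union(4, 1) -> merged; set of 4 now {1, 4, 5, 9}
Step 16: find(2) -> no change; set of 2 is {2}
Step 17: union(7, 9) -> merged; set of 7 now {0, 1, 4, 5, 7, 9, 10}
Step 18: union(8, 4) -> merged; set of 8 now {0, 1, 4, 5, 7, 8, 9, 10}
Step 19: find(3) -> no change; set of 3 is {3, 6, 11}
Set of 1: {0, 1, 4, 5, 7, 8, 9, 10}; 11 is not a member.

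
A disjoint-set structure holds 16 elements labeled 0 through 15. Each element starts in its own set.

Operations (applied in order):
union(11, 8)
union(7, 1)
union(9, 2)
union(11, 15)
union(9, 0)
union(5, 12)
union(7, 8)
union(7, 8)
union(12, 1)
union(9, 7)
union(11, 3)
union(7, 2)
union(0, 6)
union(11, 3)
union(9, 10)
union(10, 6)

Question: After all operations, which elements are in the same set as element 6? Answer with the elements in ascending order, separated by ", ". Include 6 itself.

Step 1: union(11, 8) -> merged; set of 11 now {8, 11}
Step 2: union(7, 1) -> merged; set of 7 now {1, 7}
Step 3: union(9, 2) -> merged; set of 9 now {2, 9}
Step 4: union(11, 15) -> merged; set of 11 now {8, 11, 15}
Step 5: union(9, 0) -> merged; set of 9 now {0, 2, 9}
Step 6: union(5, 12) -> merged; set of 5 now {5, 12}
Step 7: union(7, 8) -> merged; set of 7 now {1, 7, 8, 11, 15}
Step 8: union(7, 8) -> already same set; set of 7 now {1, 7, 8, 11, 15}
Step 9: union(12, 1) -> merged; set of 12 now {1, 5, 7, 8, 11, 12, 15}
Step 10: union(9, 7) -> merged; set of 9 now {0, 1, 2, 5, 7, 8, 9, 11, 12, 15}
Step 11: union(11, 3) -> merged; set of 11 now {0, 1, 2, 3, 5, 7, 8, 9, 11, 12, 15}
Step 12: union(7, 2) -> already same set; set of 7 now {0, 1, 2, 3, 5, 7, 8, 9, 11, 12, 15}
Step 13: union(0, 6) -> merged; set of 0 now {0, 1, 2, 3, 5, 6, 7, 8, 9, 11, 12, 15}
Step 14: union(11, 3) -> already same set; set of 11 now {0, 1, 2, 3, 5, 6, 7, 8, 9, 11, 12, 15}
Step 15: union(9, 10) -> merged; set of 9 now {0, 1, 2, 3, 5, 6, 7, 8, 9, 10, 11, 12, 15}
Step 16: union(10, 6) -> already same set; set of 10 now {0, 1, 2, 3, 5, 6, 7, 8, 9, 10, 11, 12, 15}
Component of 6: {0, 1, 2, 3, 5, 6, 7, 8, 9, 10, 11, 12, 15}

Answer: 0, 1, 2, 3, 5, 6, 7, 8, 9, 10, 11, 12, 15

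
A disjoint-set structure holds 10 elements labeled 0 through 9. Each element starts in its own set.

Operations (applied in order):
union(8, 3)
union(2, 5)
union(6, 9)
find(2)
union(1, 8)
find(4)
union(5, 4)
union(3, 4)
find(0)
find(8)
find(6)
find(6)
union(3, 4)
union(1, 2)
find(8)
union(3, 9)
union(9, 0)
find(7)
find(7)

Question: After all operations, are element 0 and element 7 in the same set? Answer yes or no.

Answer: no

Derivation:
Step 1: union(8, 3) -> merged; set of 8 now {3, 8}
Step 2: union(2, 5) -> merged; set of 2 now {2, 5}
Step 3: union(6, 9) -> merged; set of 6 now {6, 9}
Step 4: find(2) -> no change; set of 2 is {2, 5}
Step 5: union(1, 8) -> merged; set of 1 now {1, 3, 8}
Step 6: find(4) -> no change; set of 4 is {4}
Step 7: union(5, 4) -> merged; set of 5 now {2, 4, 5}
Step 8: union(3, 4) -> merged; set of 3 now {1, 2, 3, 4, 5, 8}
Step 9: find(0) -> no change; set of 0 is {0}
Step 10: find(8) -> no change; set of 8 is {1, 2, 3, 4, 5, 8}
Step 11: find(6) -> no change; set of 6 is {6, 9}
Step 12: find(6) -> no change; set of 6 is {6, 9}
Step 13: union(3, 4) -> already same set; set of 3 now {1, 2, 3, 4, 5, 8}
Step 14: union(1, 2) -> already same set; set of 1 now {1, 2, 3, 4, 5, 8}
Step 15: find(8) -> no change; set of 8 is {1, 2, 3, 4, 5, 8}
Step 16: union(3, 9) -> merged; set of 3 now {1, 2, 3, 4, 5, 6, 8, 9}
Step 17: union(9, 0) -> merged; set of 9 now {0, 1, 2, 3, 4, 5, 6, 8, 9}
Step 18: find(7) -> no change; set of 7 is {7}
Step 19: find(7) -> no change; set of 7 is {7}
Set of 0: {0, 1, 2, 3, 4, 5, 6, 8, 9}; 7 is not a member.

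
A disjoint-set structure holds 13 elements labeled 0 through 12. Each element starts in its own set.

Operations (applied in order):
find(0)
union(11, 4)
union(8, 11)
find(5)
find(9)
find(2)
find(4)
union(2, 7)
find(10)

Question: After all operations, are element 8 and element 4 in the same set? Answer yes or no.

Answer: yes

Derivation:
Step 1: find(0) -> no change; set of 0 is {0}
Step 2: union(11, 4) -> merged; set of 11 now {4, 11}
Step 3: union(8, 11) -> merged; set of 8 now {4, 8, 11}
Step 4: find(5) -> no change; set of 5 is {5}
Step 5: find(9) -> no change; set of 9 is {9}
Step 6: find(2) -> no change; set of 2 is {2}
Step 7: find(4) -> no change; set of 4 is {4, 8, 11}
Step 8: union(2, 7) -> merged; set of 2 now {2, 7}
Step 9: find(10) -> no change; set of 10 is {10}
Set of 8: {4, 8, 11}; 4 is a member.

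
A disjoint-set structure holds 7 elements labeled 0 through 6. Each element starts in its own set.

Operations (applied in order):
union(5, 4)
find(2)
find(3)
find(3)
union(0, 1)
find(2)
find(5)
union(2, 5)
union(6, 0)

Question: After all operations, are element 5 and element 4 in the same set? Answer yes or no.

Step 1: union(5, 4) -> merged; set of 5 now {4, 5}
Step 2: find(2) -> no change; set of 2 is {2}
Step 3: find(3) -> no change; set of 3 is {3}
Step 4: find(3) -> no change; set of 3 is {3}
Step 5: union(0, 1) -> merged; set of 0 now {0, 1}
Step 6: find(2) -> no change; set of 2 is {2}
Step 7: find(5) -> no change; set of 5 is {4, 5}
Step 8: union(2, 5) -> merged; set of 2 now {2, 4, 5}
Step 9: union(6, 0) -> merged; set of 6 now {0, 1, 6}
Set of 5: {2, 4, 5}; 4 is a member.

Answer: yes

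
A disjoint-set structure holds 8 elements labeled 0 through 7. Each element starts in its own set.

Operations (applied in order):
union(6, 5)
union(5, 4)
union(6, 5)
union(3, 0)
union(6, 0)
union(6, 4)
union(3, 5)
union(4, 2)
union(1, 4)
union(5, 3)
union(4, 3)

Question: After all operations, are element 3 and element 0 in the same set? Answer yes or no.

Answer: yes

Derivation:
Step 1: union(6, 5) -> merged; set of 6 now {5, 6}
Step 2: union(5, 4) -> merged; set of 5 now {4, 5, 6}
Step 3: union(6, 5) -> already same set; set of 6 now {4, 5, 6}
Step 4: union(3, 0) -> merged; set of 3 now {0, 3}
Step 5: union(6, 0) -> merged; set of 6 now {0, 3, 4, 5, 6}
Step 6: union(6, 4) -> already same set; set of 6 now {0, 3, 4, 5, 6}
Step 7: union(3, 5) -> already same set; set of 3 now {0, 3, 4, 5, 6}
Step 8: union(4, 2) -> merged; set of 4 now {0, 2, 3, 4, 5, 6}
Step 9: union(1, 4) -> merged; set of 1 now {0, 1, 2, 3, 4, 5, 6}
Step 10: union(5, 3) -> already same set; set of 5 now {0, 1, 2, 3, 4, 5, 6}
Step 11: union(4, 3) -> already same set; set of 4 now {0, 1, 2, 3, 4, 5, 6}
Set of 3: {0, 1, 2, 3, 4, 5, 6}; 0 is a member.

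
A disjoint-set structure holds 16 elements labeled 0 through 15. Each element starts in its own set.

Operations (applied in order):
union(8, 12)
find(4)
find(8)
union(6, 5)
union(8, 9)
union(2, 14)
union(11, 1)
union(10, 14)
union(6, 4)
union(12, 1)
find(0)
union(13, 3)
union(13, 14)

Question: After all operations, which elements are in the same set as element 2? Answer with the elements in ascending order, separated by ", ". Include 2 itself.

Step 1: union(8, 12) -> merged; set of 8 now {8, 12}
Step 2: find(4) -> no change; set of 4 is {4}
Step 3: find(8) -> no change; set of 8 is {8, 12}
Step 4: union(6, 5) -> merged; set of 6 now {5, 6}
Step 5: union(8, 9) -> merged; set of 8 now {8, 9, 12}
Step 6: union(2, 14) -> merged; set of 2 now {2, 14}
Step 7: union(11, 1) -> merged; set of 11 now {1, 11}
Step 8: union(10, 14) -> merged; set of 10 now {2, 10, 14}
Step 9: union(6, 4) -> merged; set of 6 now {4, 5, 6}
Step 10: union(12, 1) -> merged; set of 12 now {1, 8, 9, 11, 12}
Step 11: find(0) -> no change; set of 0 is {0}
Step 12: union(13, 3) -> merged; set of 13 now {3, 13}
Step 13: union(13, 14) -> merged; set of 13 now {2, 3, 10, 13, 14}
Component of 2: {2, 3, 10, 13, 14}

Answer: 2, 3, 10, 13, 14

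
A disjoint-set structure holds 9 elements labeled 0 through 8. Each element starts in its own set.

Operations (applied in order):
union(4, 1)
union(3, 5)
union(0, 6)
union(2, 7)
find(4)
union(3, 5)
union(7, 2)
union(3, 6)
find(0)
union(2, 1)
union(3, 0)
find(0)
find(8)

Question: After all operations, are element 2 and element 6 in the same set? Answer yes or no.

Answer: no

Derivation:
Step 1: union(4, 1) -> merged; set of 4 now {1, 4}
Step 2: union(3, 5) -> merged; set of 3 now {3, 5}
Step 3: union(0, 6) -> merged; set of 0 now {0, 6}
Step 4: union(2, 7) -> merged; set of 2 now {2, 7}
Step 5: find(4) -> no change; set of 4 is {1, 4}
Step 6: union(3, 5) -> already same set; set of 3 now {3, 5}
Step 7: union(7, 2) -> already same set; set of 7 now {2, 7}
Step 8: union(3, 6) -> merged; set of 3 now {0, 3, 5, 6}
Step 9: find(0) -> no change; set of 0 is {0, 3, 5, 6}
Step 10: union(2, 1) -> merged; set of 2 now {1, 2, 4, 7}
Step 11: union(3, 0) -> already same set; set of 3 now {0, 3, 5, 6}
Step 12: find(0) -> no change; set of 0 is {0, 3, 5, 6}
Step 13: find(8) -> no change; set of 8 is {8}
Set of 2: {1, 2, 4, 7}; 6 is not a member.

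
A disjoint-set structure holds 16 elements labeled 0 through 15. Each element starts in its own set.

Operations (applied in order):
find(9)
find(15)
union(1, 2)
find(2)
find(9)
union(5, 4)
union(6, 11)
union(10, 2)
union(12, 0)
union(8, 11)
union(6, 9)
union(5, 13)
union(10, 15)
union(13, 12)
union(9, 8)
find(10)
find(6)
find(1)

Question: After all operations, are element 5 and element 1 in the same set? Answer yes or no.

Step 1: find(9) -> no change; set of 9 is {9}
Step 2: find(15) -> no change; set of 15 is {15}
Step 3: union(1, 2) -> merged; set of 1 now {1, 2}
Step 4: find(2) -> no change; set of 2 is {1, 2}
Step 5: find(9) -> no change; set of 9 is {9}
Step 6: union(5, 4) -> merged; set of 5 now {4, 5}
Step 7: union(6, 11) -> merged; set of 6 now {6, 11}
Step 8: union(10, 2) -> merged; set of 10 now {1, 2, 10}
Step 9: union(12, 0) -> merged; set of 12 now {0, 12}
Step 10: union(8, 11) -> merged; set of 8 now {6, 8, 11}
Step 11: union(6, 9) -> merged; set of 6 now {6, 8, 9, 11}
Step 12: union(5, 13) -> merged; set of 5 now {4, 5, 13}
Step 13: union(10, 15) -> merged; set of 10 now {1, 2, 10, 15}
Step 14: union(13, 12) -> merged; set of 13 now {0, 4, 5, 12, 13}
Step 15: union(9, 8) -> already same set; set of 9 now {6, 8, 9, 11}
Step 16: find(10) -> no change; set of 10 is {1, 2, 10, 15}
Step 17: find(6) -> no change; set of 6 is {6, 8, 9, 11}
Step 18: find(1) -> no change; set of 1 is {1, 2, 10, 15}
Set of 5: {0, 4, 5, 12, 13}; 1 is not a member.

Answer: no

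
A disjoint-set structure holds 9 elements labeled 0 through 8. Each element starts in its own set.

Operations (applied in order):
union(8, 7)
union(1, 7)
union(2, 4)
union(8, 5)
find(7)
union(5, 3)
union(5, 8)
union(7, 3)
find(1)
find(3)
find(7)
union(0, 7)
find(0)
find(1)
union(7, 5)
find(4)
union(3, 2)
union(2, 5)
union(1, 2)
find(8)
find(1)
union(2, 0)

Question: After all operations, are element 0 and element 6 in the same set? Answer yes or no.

Step 1: union(8, 7) -> merged; set of 8 now {7, 8}
Step 2: union(1, 7) -> merged; set of 1 now {1, 7, 8}
Step 3: union(2, 4) -> merged; set of 2 now {2, 4}
Step 4: union(8, 5) -> merged; set of 8 now {1, 5, 7, 8}
Step 5: find(7) -> no change; set of 7 is {1, 5, 7, 8}
Step 6: union(5, 3) -> merged; set of 5 now {1, 3, 5, 7, 8}
Step 7: union(5, 8) -> already same set; set of 5 now {1, 3, 5, 7, 8}
Step 8: union(7, 3) -> already same set; set of 7 now {1, 3, 5, 7, 8}
Step 9: find(1) -> no change; set of 1 is {1, 3, 5, 7, 8}
Step 10: find(3) -> no change; set of 3 is {1, 3, 5, 7, 8}
Step 11: find(7) -> no change; set of 7 is {1, 3, 5, 7, 8}
Step 12: union(0, 7) -> merged; set of 0 now {0, 1, 3, 5, 7, 8}
Step 13: find(0) -> no change; set of 0 is {0, 1, 3, 5, 7, 8}
Step 14: find(1) -> no change; set of 1 is {0, 1, 3, 5, 7, 8}
Step 15: union(7, 5) -> already same set; set of 7 now {0, 1, 3, 5, 7, 8}
Step 16: find(4) -> no change; set of 4 is {2, 4}
Step 17: union(3, 2) -> merged; set of 3 now {0, 1, 2, 3, 4, 5, 7, 8}
Step 18: union(2, 5) -> already same set; set of 2 now {0, 1, 2, 3, 4, 5, 7, 8}
Step 19: union(1, 2) -> already same set; set of 1 now {0, 1, 2, 3, 4, 5, 7, 8}
Step 20: find(8) -> no change; set of 8 is {0, 1, 2, 3, 4, 5, 7, 8}
Step 21: find(1) -> no change; set of 1 is {0, 1, 2, 3, 4, 5, 7, 8}
Step 22: union(2, 0) -> already same set; set of 2 now {0, 1, 2, 3, 4, 5, 7, 8}
Set of 0: {0, 1, 2, 3, 4, 5, 7, 8}; 6 is not a member.

Answer: no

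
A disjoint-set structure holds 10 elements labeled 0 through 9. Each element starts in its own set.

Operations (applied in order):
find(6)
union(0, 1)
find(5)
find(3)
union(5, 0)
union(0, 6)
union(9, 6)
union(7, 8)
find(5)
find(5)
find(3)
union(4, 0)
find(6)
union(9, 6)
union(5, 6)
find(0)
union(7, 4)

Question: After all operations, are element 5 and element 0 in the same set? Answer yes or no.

Step 1: find(6) -> no change; set of 6 is {6}
Step 2: union(0, 1) -> merged; set of 0 now {0, 1}
Step 3: find(5) -> no change; set of 5 is {5}
Step 4: find(3) -> no change; set of 3 is {3}
Step 5: union(5, 0) -> merged; set of 5 now {0, 1, 5}
Step 6: union(0, 6) -> merged; set of 0 now {0, 1, 5, 6}
Step 7: union(9, 6) -> merged; set of 9 now {0, 1, 5, 6, 9}
Step 8: union(7, 8) -> merged; set of 7 now {7, 8}
Step 9: find(5) -> no change; set of 5 is {0, 1, 5, 6, 9}
Step 10: find(5) -> no change; set of 5 is {0, 1, 5, 6, 9}
Step 11: find(3) -> no change; set of 3 is {3}
Step 12: union(4, 0) -> merged; set of 4 now {0, 1, 4, 5, 6, 9}
Step 13: find(6) -> no change; set of 6 is {0, 1, 4, 5, 6, 9}
Step 14: union(9, 6) -> already same set; set of 9 now {0, 1, 4, 5, 6, 9}
Step 15: union(5, 6) -> already same set; set of 5 now {0, 1, 4, 5, 6, 9}
Step 16: find(0) -> no change; set of 0 is {0, 1, 4, 5, 6, 9}
Step 17: union(7, 4) -> merged; set of 7 now {0, 1, 4, 5, 6, 7, 8, 9}
Set of 5: {0, 1, 4, 5, 6, 7, 8, 9}; 0 is a member.

Answer: yes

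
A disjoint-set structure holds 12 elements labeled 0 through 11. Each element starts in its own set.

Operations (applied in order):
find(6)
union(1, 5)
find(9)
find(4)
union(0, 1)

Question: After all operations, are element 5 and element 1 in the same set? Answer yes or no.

Step 1: find(6) -> no change; set of 6 is {6}
Step 2: union(1, 5) -> merged; set of 1 now {1, 5}
Step 3: find(9) -> no change; set of 9 is {9}
Step 4: find(4) -> no change; set of 4 is {4}
Step 5: union(0, 1) -> merged; set of 0 now {0, 1, 5}
Set of 5: {0, 1, 5}; 1 is a member.

Answer: yes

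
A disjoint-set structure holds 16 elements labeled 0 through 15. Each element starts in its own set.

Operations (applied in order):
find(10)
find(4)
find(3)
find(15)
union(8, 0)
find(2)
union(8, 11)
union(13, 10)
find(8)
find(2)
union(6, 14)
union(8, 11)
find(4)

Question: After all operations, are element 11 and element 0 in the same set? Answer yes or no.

Step 1: find(10) -> no change; set of 10 is {10}
Step 2: find(4) -> no change; set of 4 is {4}
Step 3: find(3) -> no change; set of 3 is {3}
Step 4: find(15) -> no change; set of 15 is {15}
Step 5: union(8, 0) -> merged; set of 8 now {0, 8}
Step 6: find(2) -> no change; set of 2 is {2}
Step 7: union(8, 11) -> merged; set of 8 now {0, 8, 11}
Step 8: union(13, 10) -> merged; set of 13 now {10, 13}
Step 9: find(8) -> no change; set of 8 is {0, 8, 11}
Step 10: find(2) -> no change; set of 2 is {2}
Step 11: union(6, 14) -> merged; set of 6 now {6, 14}
Step 12: union(8, 11) -> already same set; set of 8 now {0, 8, 11}
Step 13: find(4) -> no change; set of 4 is {4}
Set of 11: {0, 8, 11}; 0 is a member.

Answer: yes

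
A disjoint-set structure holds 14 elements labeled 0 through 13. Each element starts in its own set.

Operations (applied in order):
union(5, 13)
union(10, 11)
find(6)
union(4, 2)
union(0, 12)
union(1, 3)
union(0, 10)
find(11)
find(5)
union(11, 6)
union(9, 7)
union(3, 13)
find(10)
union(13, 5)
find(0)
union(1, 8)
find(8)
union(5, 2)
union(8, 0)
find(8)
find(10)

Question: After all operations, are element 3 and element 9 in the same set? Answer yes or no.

Answer: no

Derivation:
Step 1: union(5, 13) -> merged; set of 5 now {5, 13}
Step 2: union(10, 11) -> merged; set of 10 now {10, 11}
Step 3: find(6) -> no change; set of 6 is {6}
Step 4: union(4, 2) -> merged; set of 4 now {2, 4}
Step 5: union(0, 12) -> merged; set of 0 now {0, 12}
Step 6: union(1, 3) -> merged; set of 1 now {1, 3}
Step 7: union(0, 10) -> merged; set of 0 now {0, 10, 11, 12}
Step 8: find(11) -> no change; set of 11 is {0, 10, 11, 12}
Step 9: find(5) -> no change; set of 5 is {5, 13}
Step 10: union(11, 6) -> merged; set of 11 now {0, 6, 10, 11, 12}
Step 11: union(9, 7) -> merged; set of 9 now {7, 9}
Step 12: union(3, 13) -> merged; set of 3 now {1, 3, 5, 13}
Step 13: find(10) -> no change; set of 10 is {0, 6, 10, 11, 12}
Step 14: union(13, 5) -> already same set; set of 13 now {1, 3, 5, 13}
Step 15: find(0) -> no change; set of 0 is {0, 6, 10, 11, 12}
Step 16: union(1, 8) -> merged; set of 1 now {1, 3, 5, 8, 13}
Step 17: find(8) -> no change; set of 8 is {1, 3, 5, 8, 13}
Step 18: union(5, 2) -> merged; set of 5 now {1, 2, 3, 4, 5, 8, 13}
Step 19: union(8, 0) -> merged; set of 8 now {0, 1, 2, 3, 4, 5, 6, 8, 10, 11, 12, 13}
Step 20: find(8) -> no change; set of 8 is {0, 1, 2, 3, 4, 5, 6, 8, 10, 11, 12, 13}
Step 21: find(10) -> no change; set of 10 is {0, 1, 2, 3, 4, 5, 6, 8, 10, 11, 12, 13}
Set of 3: {0, 1, 2, 3, 4, 5, 6, 8, 10, 11, 12, 13}; 9 is not a member.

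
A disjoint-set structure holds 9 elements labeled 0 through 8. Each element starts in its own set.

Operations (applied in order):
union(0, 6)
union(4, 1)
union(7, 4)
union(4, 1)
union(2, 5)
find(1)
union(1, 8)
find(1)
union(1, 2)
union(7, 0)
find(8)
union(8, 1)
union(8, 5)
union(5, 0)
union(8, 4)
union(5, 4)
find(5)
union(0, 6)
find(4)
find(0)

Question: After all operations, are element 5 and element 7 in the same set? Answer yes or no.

Answer: yes

Derivation:
Step 1: union(0, 6) -> merged; set of 0 now {0, 6}
Step 2: union(4, 1) -> merged; set of 4 now {1, 4}
Step 3: union(7, 4) -> merged; set of 7 now {1, 4, 7}
Step 4: union(4, 1) -> already same set; set of 4 now {1, 4, 7}
Step 5: union(2, 5) -> merged; set of 2 now {2, 5}
Step 6: find(1) -> no change; set of 1 is {1, 4, 7}
Step 7: union(1, 8) -> merged; set of 1 now {1, 4, 7, 8}
Step 8: find(1) -> no change; set of 1 is {1, 4, 7, 8}
Step 9: union(1, 2) -> merged; set of 1 now {1, 2, 4, 5, 7, 8}
Step 10: union(7, 0) -> merged; set of 7 now {0, 1, 2, 4, 5, 6, 7, 8}
Step 11: find(8) -> no change; set of 8 is {0, 1, 2, 4, 5, 6, 7, 8}
Step 12: union(8, 1) -> already same set; set of 8 now {0, 1, 2, 4, 5, 6, 7, 8}
Step 13: union(8, 5) -> already same set; set of 8 now {0, 1, 2, 4, 5, 6, 7, 8}
Step 14: union(5, 0) -> already same set; set of 5 now {0, 1, 2, 4, 5, 6, 7, 8}
Step 15: union(8, 4) -> already same set; set of 8 now {0, 1, 2, 4, 5, 6, 7, 8}
Step 16: union(5, 4) -> already same set; set of 5 now {0, 1, 2, 4, 5, 6, 7, 8}
Step 17: find(5) -> no change; set of 5 is {0, 1, 2, 4, 5, 6, 7, 8}
Step 18: union(0, 6) -> already same set; set of 0 now {0, 1, 2, 4, 5, 6, 7, 8}
Step 19: find(4) -> no change; set of 4 is {0, 1, 2, 4, 5, 6, 7, 8}
Step 20: find(0) -> no change; set of 0 is {0, 1, 2, 4, 5, 6, 7, 8}
Set of 5: {0, 1, 2, 4, 5, 6, 7, 8}; 7 is a member.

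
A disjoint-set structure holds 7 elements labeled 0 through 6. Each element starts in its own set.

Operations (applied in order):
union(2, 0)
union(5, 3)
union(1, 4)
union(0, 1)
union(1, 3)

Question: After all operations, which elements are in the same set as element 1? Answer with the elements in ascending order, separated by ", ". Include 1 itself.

Answer: 0, 1, 2, 3, 4, 5

Derivation:
Step 1: union(2, 0) -> merged; set of 2 now {0, 2}
Step 2: union(5, 3) -> merged; set of 5 now {3, 5}
Step 3: union(1, 4) -> merged; set of 1 now {1, 4}
Step 4: union(0, 1) -> merged; set of 0 now {0, 1, 2, 4}
Step 5: union(1, 3) -> merged; set of 1 now {0, 1, 2, 3, 4, 5}
Component of 1: {0, 1, 2, 3, 4, 5}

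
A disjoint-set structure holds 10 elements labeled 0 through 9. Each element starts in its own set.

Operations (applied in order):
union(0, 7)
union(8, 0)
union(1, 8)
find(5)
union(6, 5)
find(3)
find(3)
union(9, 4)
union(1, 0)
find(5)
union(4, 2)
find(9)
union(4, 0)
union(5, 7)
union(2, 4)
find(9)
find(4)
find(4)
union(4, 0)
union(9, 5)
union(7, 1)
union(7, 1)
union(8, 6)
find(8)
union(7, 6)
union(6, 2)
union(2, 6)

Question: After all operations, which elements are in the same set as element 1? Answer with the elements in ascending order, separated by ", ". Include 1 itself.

Answer: 0, 1, 2, 4, 5, 6, 7, 8, 9

Derivation:
Step 1: union(0, 7) -> merged; set of 0 now {0, 7}
Step 2: union(8, 0) -> merged; set of 8 now {0, 7, 8}
Step 3: union(1, 8) -> merged; set of 1 now {0, 1, 7, 8}
Step 4: find(5) -> no change; set of 5 is {5}
Step 5: union(6, 5) -> merged; set of 6 now {5, 6}
Step 6: find(3) -> no change; set of 3 is {3}
Step 7: find(3) -> no change; set of 3 is {3}
Step 8: union(9, 4) -> merged; set of 9 now {4, 9}
Step 9: union(1, 0) -> already same set; set of 1 now {0, 1, 7, 8}
Step 10: find(5) -> no change; set of 5 is {5, 6}
Step 11: union(4, 2) -> merged; set of 4 now {2, 4, 9}
Step 12: find(9) -> no change; set of 9 is {2, 4, 9}
Step 13: union(4, 0) -> merged; set of 4 now {0, 1, 2, 4, 7, 8, 9}
Step 14: union(5, 7) -> merged; set of 5 now {0, 1, 2, 4, 5, 6, 7, 8, 9}
Step 15: union(2, 4) -> already same set; set of 2 now {0, 1, 2, 4, 5, 6, 7, 8, 9}
Step 16: find(9) -> no change; set of 9 is {0, 1, 2, 4, 5, 6, 7, 8, 9}
Step 17: find(4) -> no change; set of 4 is {0, 1, 2, 4, 5, 6, 7, 8, 9}
Step 18: find(4) -> no change; set of 4 is {0, 1, 2, 4, 5, 6, 7, 8, 9}
Step 19: union(4, 0) -> already same set; set of 4 now {0, 1, 2, 4, 5, 6, 7, 8, 9}
Step 20: union(9, 5) -> already same set; set of 9 now {0, 1, 2, 4, 5, 6, 7, 8, 9}
Step 21: union(7, 1) -> already same set; set of 7 now {0, 1, 2, 4, 5, 6, 7, 8, 9}
Step 22: union(7, 1) -> already same set; set of 7 now {0, 1, 2, 4, 5, 6, 7, 8, 9}
Step 23: union(8, 6) -> already same set; set of 8 now {0, 1, 2, 4, 5, 6, 7, 8, 9}
Step 24: find(8) -> no change; set of 8 is {0, 1, 2, 4, 5, 6, 7, 8, 9}
Step 25: union(7, 6) -> already same set; set of 7 now {0, 1, 2, 4, 5, 6, 7, 8, 9}
Step 26: union(6, 2) -> already same set; set of 6 now {0, 1, 2, 4, 5, 6, 7, 8, 9}
Step 27: union(2, 6) -> already same set; set of 2 now {0, 1, 2, 4, 5, 6, 7, 8, 9}
Component of 1: {0, 1, 2, 4, 5, 6, 7, 8, 9}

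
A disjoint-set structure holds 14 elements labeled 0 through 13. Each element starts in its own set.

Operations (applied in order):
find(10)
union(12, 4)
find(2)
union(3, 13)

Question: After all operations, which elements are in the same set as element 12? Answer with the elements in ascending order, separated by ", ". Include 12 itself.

Step 1: find(10) -> no change; set of 10 is {10}
Step 2: union(12, 4) -> merged; set of 12 now {4, 12}
Step 3: find(2) -> no change; set of 2 is {2}
Step 4: union(3, 13) -> merged; set of 3 now {3, 13}
Component of 12: {4, 12}

Answer: 4, 12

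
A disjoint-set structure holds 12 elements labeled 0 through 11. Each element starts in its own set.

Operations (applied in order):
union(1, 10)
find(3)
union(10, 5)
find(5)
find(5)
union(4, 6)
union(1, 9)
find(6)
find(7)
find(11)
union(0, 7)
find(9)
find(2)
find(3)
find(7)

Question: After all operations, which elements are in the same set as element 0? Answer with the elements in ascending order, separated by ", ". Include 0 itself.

Answer: 0, 7

Derivation:
Step 1: union(1, 10) -> merged; set of 1 now {1, 10}
Step 2: find(3) -> no change; set of 3 is {3}
Step 3: union(10, 5) -> merged; set of 10 now {1, 5, 10}
Step 4: find(5) -> no change; set of 5 is {1, 5, 10}
Step 5: find(5) -> no change; set of 5 is {1, 5, 10}
Step 6: union(4, 6) -> merged; set of 4 now {4, 6}
Step 7: union(1, 9) -> merged; set of 1 now {1, 5, 9, 10}
Step 8: find(6) -> no change; set of 6 is {4, 6}
Step 9: find(7) -> no change; set of 7 is {7}
Step 10: find(11) -> no change; set of 11 is {11}
Step 11: union(0, 7) -> merged; set of 0 now {0, 7}
Step 12: find(9) -> no change; set of 9 is {1, 5, 9, 10}
Step 13: find(2) -> no change; set of 2 is {2}
Step 14: find(3) -> no change; set of 3 is {3}
Step 15: find(7) -> no change; set of 7 is {0, 7}
Component of 0: {0, 7}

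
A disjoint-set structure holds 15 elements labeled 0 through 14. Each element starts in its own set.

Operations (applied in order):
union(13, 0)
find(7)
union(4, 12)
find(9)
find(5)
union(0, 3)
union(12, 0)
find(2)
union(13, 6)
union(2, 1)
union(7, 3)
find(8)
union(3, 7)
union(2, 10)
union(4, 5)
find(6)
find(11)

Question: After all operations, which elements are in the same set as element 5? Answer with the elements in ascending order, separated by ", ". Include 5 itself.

Answer: 0, 3, 4, 5, 6, 7, 12, 13

Derivation:
Step 1: union(13, 0) -> merged; set of 13 now {0, 13}
Step 2: find(7) -> no change; set of 7 is {7}
Step 3: union(4, 12) -> merged; set of 4 now {4, 12}
Step 4: find(9) -> no change; set of 9 is {9}
Step 5: find(5) -> no change; set of 5 is {5}
Step 6: union(0, 3) -> merged; set of 0 now {0, 3, 13}
Step 7: union(12, 0) -> merged; set of 12 now {0, 3, 4, 12, 13}
Step 8: find(2) -> no change; set of 2 is {2}
Step 9: union(13, 6) -> merged; set of 13 now {0, 3, 4, 6, 12, 13}
Step 10: union(2, 1) -> merged; set of 2 now {1, 2}
Step 11: union(7, 3) -> merged; set of 7 now {0, 3, 4, 6, 7, 12, 13}
Step 12: find(8) -> no change; set of 8 is {8}
Step 13: union(3, 7) -> already same set; set of 3 now {0, 3, 4, 6, 7, 12, 13}
Step 14: union(2, 10) -> merged; set of 2 now {1, 2, 10}
Step 15: union(4, 5) -> merged; set of 4 now {0, 3, 4, 5, 6, 7, 12, 13}
Step 16: find(6) -> no change; set of 6 is {0, 3, 4, 5, 6, 7, 12, 13}
Step 17: find(11) -> no change; set of 11 is {11}
Component of 5: {0, 3, 4, 5, 6, 7, 12, 13}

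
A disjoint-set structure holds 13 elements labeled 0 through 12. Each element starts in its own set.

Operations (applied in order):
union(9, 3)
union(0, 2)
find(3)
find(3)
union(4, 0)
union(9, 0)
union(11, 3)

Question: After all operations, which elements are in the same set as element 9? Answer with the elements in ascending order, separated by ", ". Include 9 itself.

Step 1: union(9, 3) -> merged; set of 9 now {3, 9}
Step 2: union(0, 2) -> merged; set of 0 now {0, 2}
Step 3: find(3) -> no change; set of 3 is {3, 9}
Step 4: find(3) -> no change; set of 3 is {3, 9}
Step 5: union(4, 0) -> merged; set of 4 now {0, 2, 4}
Step 6: union(9, 0) -> merged; set of 9 now {0, 2, 3, 4, 9}
Step 7: union(11, 3) -> merged; set of 11 now {0, 2, 3, 4, 9, 11}
Component of 9: {0, 2, 3, 4, 9, 11}

Answer: 0, 2, 3, 4, 9, 11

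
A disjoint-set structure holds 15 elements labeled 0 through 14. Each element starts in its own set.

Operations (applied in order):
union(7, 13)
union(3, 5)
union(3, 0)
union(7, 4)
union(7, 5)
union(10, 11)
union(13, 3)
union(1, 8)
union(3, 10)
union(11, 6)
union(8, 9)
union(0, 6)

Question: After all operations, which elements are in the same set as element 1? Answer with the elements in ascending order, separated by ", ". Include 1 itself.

Step 1: union(7, 13) -> merged; set of 7 now {7, 13}
Step 2: union(3, 5) -> merged; set of 3 now {3, 5}
Step 3: union(3, 0) -> merged; set of 3 now {0, 3, 5}
Step 4: union(7, 4) -> merged; set of 7 now {4, 7, 13}
Step 5: union(7, 5) -> merged; set of 7 now {0, 3, 4, 5, 7, 13}
Step 6: union(10, 11) -> merged; set of 10 now {10, 11}
Step 7: union(13, 3) -> already same set; set of 13 now {0, 3, 4, 5, 7, 13}
Step 8: union(1, 8) -> merged; set of 1 now {1, 8}
Step 9: union(3, 10) -> merged; set of 3 now {0, 3, 4, 5, 7, 10, 11, 13}
Step 10: union(11, 6) -> merged; set of 11 now {0, 3, 4, 5, 6, 7, 10, 11, 13}
Step 11: union(8, 9) -> merged; set of 8 now {1, 8, 9}
Step 12: union(0, 6) -> already same set; set of 0 now {0, 3, 4, 5, 6, 7, 10, 11, 13}
Component of 1: {1, 8, 9}

Answer: 1, 8, 9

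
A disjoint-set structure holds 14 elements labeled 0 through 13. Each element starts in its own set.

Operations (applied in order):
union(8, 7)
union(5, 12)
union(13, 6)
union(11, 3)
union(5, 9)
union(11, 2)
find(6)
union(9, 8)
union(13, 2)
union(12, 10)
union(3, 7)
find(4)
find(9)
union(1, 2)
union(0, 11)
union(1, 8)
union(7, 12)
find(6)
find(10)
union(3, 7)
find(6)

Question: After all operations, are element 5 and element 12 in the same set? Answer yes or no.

Answer: yes

Derivation:
Step 1: union(8, 7) -> merged; set of 8 now {7, 8}
Step 2: union(5, 12) -> merged; set of 5 now {5, 12}
Step 3: union(13, 6) -> merged; set of 13 now {6, 13}
Step 4: union(11, 3) -> merged; set of 11 now {3, 11}
Step 5: union(5, 9) -> merged; set of 5 now {5, 9, 12}
Step 6: union(11, 2) -> merged; set of 11 now {2, 3, 11}
Step 7: find(6) -> no change; set of 6 is {6, 13}
Step 8: union(9, 8) -> merged; set of 9 now {5, 7, 8, 9, 12}
Step 9: union(13, 2) -> merged; set of 13 now {2, 3, 6, 11, 13}
Step 10: union(12, 10) -> merged; set of 12 now {5, 7, 8, 9, 10, 12}
Step 11: union(3, 7) -> merged; set of 3 now {2, 3, 5, 6, 7, 8, 9, 10, 11, 12, 13}
Step 12: find(4) -> no change; set of 4 is {4}
Step 13: find(9) -> no change; set of 9 is {2, 3, 5, 6, 7, 8, 9, 10, 11, 12, 13}
Step 14: union(1, 2) -> merged; set of 1 now {1, 2, 3, 5, 6, 7, 8, 9, 10, 11, 12, 13}
Step 15: union(0, 11) -> merged; set of 0 now {0, 1, 2, 3, 5, 6, 7, 8, 9, 10, 11, 12, 13}
Step 16: union(1, 8) -> already same set; set of 1 now {0, 1, 2, 3, 5, 6, 7, 8, 9, 10, 11, 12, 13}
Step 17: union(7, 12) -> already same set; set of 7 now {0, 1, 2, 3, 5, 6, 7, 8, 9, 10, 11, 12, 13}
Step 18: find(6) -> no change; set of 6 is {0, 1, 2, 3, 5, 6, 7, 8, 9, 10, 11, 12, 13}
Step 19: find(10) -> no change; set of 10 is {0, 1, 2, 3, 5, 6, 7, 8, 9, 10, 11, 12, 13}
Step 20: union(3, 7) -> already same set; set of 3 now {0, 1, 2, 3, 5, 6, 7, 8, 9, 10, 11, 12, 13}
Step 21: find(6) -> no change; set of 6 is {0, 1, 2, 3, 5, 6, 7, 8, 9, 10, 11, 12, 13}
Set of 5: {0, 1, 2, 3, 5, 6, 7, 8, 9, 10, 11, 12, 13}; 12 is a member.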